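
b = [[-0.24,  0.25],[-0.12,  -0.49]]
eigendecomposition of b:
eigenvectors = [[0.82+0.00j, 0.82-0.00j], [-0.41+0.39j, -0.41-0.39j]]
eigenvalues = [(-0.36+0.12j), (-0.36-0.12j)]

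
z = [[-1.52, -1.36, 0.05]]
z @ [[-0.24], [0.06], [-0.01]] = [[0.28]]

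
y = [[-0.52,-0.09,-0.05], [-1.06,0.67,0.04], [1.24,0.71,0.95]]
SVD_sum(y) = [[-0.44, -0.10, -0.22], [-0.69, -0.15, -0.34], [1.44, 0.32, 0.72]] + [[-0.04, 0.09, 0.04], [-0.38, 0.8, 0.41], [-0.19, 0.41, 0.21]] + [[-0.04, -0.08, 0.12], [0.01, 0.02, -0.03], [-0.01, -0.02, 0.02]]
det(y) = -0.33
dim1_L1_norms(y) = [0.66, 1.77, 2.9]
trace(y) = 1.10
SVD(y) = [[-0.26,-0.10,0.96], [-0.42,-0.89,-0.20], [0.87,-0.45,0.19]] @ diag([1.8857440908449261, 1.1035377313776782, 0.15960482219923444]) @ [[0.88, 0.19, 0.44], [0.39, -0.82, -0.42], [-0.28, -0.54, 0.80]]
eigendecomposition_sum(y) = [[-0.53, -0.03, -0.02], [-0.49, -0.03, -0.02], [0.68, 0.04, 0.02]] + [[-0.00,0.00,-0.00], [-0.48,0.38,-0.11], [0.95,-0.74,0.21]] + [[0.02, -0.06, -0.03], [-0.09, 0.32, 0.16], [-0.39, 1.41, 0.72]]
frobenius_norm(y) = 2.19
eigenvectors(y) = [[0.54, -0.0, -0.04], [0.49, -0.45, 0.22], [-0.68, 0.89, 0.97]]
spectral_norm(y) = 1.89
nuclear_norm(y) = 3.15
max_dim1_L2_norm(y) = 1.72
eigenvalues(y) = [-0.54, 0.58, 1.06]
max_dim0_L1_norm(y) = 2.82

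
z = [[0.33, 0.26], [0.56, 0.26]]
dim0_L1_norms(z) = [0.89, 0.52]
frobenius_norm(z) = 0.75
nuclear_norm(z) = 0.82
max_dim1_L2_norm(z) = 0.62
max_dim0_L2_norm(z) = 0.65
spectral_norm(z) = 0.74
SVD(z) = [[-0.56, -0.83], [-0.83, 0.56]] @ diag([0.7424368055386561, 0.08054557580373946]) @ [[-0.87, -0.49], [0.49, -0.87]]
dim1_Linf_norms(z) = [0.33, 0.56]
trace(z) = 0.59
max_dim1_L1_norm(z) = 0.82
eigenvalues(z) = [0.68, -0.09]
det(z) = -0.06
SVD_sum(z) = [[0.36, 0.2], [0.54, 0.30]] + [[-0.03, 0.06], [0.02, -0.04]]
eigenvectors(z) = [[0.60, -0.53],  [0.8, 0.85]]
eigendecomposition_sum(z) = [[0.37, 0.23], [0.50, 0.31]] + [[-0.04, 0.03],[0.06, -0.05]]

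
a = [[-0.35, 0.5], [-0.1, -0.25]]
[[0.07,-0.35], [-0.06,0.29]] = a @ [[0.09,  -0.41], [0.2,  -0.98]]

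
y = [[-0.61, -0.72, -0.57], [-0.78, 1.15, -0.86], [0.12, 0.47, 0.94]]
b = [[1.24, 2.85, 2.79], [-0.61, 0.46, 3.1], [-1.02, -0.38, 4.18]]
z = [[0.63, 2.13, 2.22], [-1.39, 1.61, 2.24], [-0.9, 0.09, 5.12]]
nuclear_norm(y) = 3.54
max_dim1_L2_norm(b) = 4.32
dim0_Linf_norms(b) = [1.24, 2.85, 4.18]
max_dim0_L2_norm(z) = 6.01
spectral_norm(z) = 6.30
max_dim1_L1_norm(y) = 2.79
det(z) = 18.87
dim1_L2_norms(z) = [3.14, 3.09, 5.2]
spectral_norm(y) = 1.69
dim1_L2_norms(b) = [4.18, 3.19, 4.32]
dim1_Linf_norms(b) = [2.85, 3.1, 4.18]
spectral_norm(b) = 6.09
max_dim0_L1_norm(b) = 10.07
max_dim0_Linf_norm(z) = 5.12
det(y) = -1.07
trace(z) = 7.36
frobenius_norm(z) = 6.81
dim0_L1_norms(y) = [1.51, 2.34, 2.37]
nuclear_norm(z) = 9.87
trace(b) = 5.88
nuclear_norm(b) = 9.34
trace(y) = 1.48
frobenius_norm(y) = 2.24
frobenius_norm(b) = 6.80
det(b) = 4.06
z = y + b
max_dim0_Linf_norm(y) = 1.15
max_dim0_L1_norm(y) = 2.37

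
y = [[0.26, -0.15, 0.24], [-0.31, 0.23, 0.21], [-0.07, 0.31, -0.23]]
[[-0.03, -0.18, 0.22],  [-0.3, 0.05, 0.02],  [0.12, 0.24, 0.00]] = y @ [[0.51, -0.06, 0.69], [0.0, 0.48, 0.55], [-0.67, -0.38, 0.51]]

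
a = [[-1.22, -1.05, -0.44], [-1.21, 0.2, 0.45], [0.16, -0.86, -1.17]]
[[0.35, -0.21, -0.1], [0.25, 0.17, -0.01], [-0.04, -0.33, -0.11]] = a @ [[-0.19, -0.06, 0.04], [-0.17, 0.22, 0.01], [0.13, 0.11, 0.09]]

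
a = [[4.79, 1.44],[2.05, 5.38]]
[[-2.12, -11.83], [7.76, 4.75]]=a @ [[-0.99, -3.09], [1.82, 2.06]]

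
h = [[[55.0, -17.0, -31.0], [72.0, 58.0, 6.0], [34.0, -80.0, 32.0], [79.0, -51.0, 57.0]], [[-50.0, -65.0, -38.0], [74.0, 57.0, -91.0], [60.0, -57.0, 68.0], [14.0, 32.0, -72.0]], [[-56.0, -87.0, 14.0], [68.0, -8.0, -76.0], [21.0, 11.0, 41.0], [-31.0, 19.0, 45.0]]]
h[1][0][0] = -50.0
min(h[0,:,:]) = -80.0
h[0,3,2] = 57.0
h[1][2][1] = -57.0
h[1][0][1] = -65.0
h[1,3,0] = 14.0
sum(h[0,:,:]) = 214.0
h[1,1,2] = -91.0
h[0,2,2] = 32.0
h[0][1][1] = 58.0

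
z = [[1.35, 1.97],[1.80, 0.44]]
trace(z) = 1.79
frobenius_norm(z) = 3.02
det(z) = -2.95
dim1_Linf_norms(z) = [1.97, 1.8]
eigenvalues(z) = [2.83, -1.04]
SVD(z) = [[-0.81, -0.58],[-0.58, 0.81]] @ diag([2.8381636578126423, 1.0401091536331948]) @ [[-0.76, -0.66],  [0.66, -0.76]]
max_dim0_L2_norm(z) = 2.25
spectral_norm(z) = 2.84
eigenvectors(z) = [[0.8, -0.64], [0.60, 0.77]]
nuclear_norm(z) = 3.88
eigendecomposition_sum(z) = [[1.75,1.44], [1.32,1.08]] + [[-0.40, 0.53], [0.48, -0.64]]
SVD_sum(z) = [[1.75, 1.51], [1.25, 1.08]] + [[-0.40,  0.46], [0.55,  -0.64]]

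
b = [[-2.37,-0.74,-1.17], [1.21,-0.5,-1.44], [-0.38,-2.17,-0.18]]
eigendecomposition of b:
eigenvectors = [[0.12+0.00j, (0.78+0j), (0.78-0j)], [0.61+0.00j, (-0.22-0.42j), (-0.22+0.42j)], [-0.78+0.00j, 0.10-0.39j, (0.1+0.39j)]]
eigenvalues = [(1.57+0j), (-2.31+0.98j), (-2.31-0.98j)]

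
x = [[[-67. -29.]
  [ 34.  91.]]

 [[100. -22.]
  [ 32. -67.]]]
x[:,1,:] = [[34.0, 91.0], [32.0, -67.0]]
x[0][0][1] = -29.0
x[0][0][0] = -67.0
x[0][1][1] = 91.0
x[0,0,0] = -67.0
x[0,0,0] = -67.0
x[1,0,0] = 100.0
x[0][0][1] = -29.0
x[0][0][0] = -67.0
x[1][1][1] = -67.0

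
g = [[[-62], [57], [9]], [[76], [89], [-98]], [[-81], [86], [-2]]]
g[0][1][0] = 57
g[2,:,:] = [[-81], [86], [-2]]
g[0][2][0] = 9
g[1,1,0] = 89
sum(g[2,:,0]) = 3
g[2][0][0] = -81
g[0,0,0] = -62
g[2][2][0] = -2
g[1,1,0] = 89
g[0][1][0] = 57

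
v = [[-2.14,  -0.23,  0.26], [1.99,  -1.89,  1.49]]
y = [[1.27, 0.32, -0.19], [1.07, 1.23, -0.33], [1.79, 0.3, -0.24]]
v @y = [[-2.5, -0.89, 0.42], [3.17, -1.24, -0.11]]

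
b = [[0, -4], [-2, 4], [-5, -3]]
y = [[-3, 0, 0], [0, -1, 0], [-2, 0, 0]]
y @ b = [[0, 12], [2, -4], [0, 8]]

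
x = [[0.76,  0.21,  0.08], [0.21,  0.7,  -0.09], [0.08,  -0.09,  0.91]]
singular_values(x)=[0.94, 0.94, 0.48]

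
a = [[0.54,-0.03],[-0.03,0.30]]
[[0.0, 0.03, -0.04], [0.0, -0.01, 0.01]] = a @ [[-0.0, 0.06, -0.08], [0.00, -0.04, 0.04]]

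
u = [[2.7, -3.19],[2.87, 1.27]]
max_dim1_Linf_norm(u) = 3.19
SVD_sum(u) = [[3.32, -2.30],[1.35, -0.93]] + [[-0.62, -0.89],  [1.52, 2.20]]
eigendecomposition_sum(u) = [[(1.35+1.23j), (-1.6+1.08j)],[(1.44-0.97j), 0.64+1.71j]] + [[(1.35-1.23j), (-1.6-1.08j)], [(1.44+0.97j), (0.64-1.71j)]]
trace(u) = 3.97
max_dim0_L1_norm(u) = 5.57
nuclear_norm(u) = 7.24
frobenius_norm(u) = 5.23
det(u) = 12.58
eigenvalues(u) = [(1.99+2.94j), (1.99-2.94j)]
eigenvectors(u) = [[0.73+0.00j,  (0.73-0j)], [0.16-0.67j,  (0.16+0.67j)]]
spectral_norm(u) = 4.35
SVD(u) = [[-0.93,  -0.38], [-0.38,  0.93]] @ diag([4.354992770393155, 2.8896259221261418]) @ [[-0.82, 0.57], [0.57, 0.82]]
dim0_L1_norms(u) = [5.57, 4.46]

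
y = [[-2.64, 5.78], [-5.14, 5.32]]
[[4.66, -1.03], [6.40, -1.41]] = y @ [[-0.78, 0.17], [0.45, -0.10]]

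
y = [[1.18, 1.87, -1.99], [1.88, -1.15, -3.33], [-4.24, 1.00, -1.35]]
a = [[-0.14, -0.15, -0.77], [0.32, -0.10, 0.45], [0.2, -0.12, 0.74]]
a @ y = [[2.82,-0.86,1.82], [-1.72,1.16,-0.91], [-3.13,1.25,-1.00]]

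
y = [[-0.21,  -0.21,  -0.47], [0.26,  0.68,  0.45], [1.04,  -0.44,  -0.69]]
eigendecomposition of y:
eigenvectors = [[(-0.17-0.44j), (-0.17+0.44j), 0.03+0.00j], [0.22+0.26j, 0.22-0.26j, (-0.93+0j)], [-0.81+0.00j, (-0.81-0j), (0.37+0j)]]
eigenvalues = [(-0.36+0.71j), (-0.36-0.71j), (0.49+0j)]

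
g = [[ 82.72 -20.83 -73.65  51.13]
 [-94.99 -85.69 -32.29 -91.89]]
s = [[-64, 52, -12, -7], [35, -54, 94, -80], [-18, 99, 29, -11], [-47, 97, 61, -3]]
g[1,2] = -32.29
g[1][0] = -94.99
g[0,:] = [82.72, -20.83, -73.65, 51.13]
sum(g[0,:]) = 39.37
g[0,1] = -20.83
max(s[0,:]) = 52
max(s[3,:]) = 97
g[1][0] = -94.99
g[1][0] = -94.99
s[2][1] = 99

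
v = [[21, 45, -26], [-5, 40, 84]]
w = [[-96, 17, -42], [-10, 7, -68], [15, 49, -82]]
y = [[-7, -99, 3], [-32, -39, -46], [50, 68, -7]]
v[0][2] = -26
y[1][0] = -32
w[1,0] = -10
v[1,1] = 40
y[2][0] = 50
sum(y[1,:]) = -117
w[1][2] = -68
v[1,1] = 40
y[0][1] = -99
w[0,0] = -96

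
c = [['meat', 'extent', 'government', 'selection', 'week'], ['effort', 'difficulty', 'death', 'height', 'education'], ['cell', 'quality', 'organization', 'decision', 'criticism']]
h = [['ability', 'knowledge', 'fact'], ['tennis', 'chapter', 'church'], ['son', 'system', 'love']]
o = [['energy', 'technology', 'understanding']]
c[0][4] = 'week'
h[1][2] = 'church'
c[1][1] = 'difficulty'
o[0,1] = 'technology'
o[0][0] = 'energy'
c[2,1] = 'quality'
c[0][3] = 'selection'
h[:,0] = ['ability', 'tennis', 'son']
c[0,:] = ['meat', 'extent', 'government', 'selection', 'week']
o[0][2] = 'understanding'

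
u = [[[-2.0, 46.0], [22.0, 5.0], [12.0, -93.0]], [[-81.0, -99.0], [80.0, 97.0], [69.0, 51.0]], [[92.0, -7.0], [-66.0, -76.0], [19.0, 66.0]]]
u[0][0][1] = 46.0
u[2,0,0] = 92.0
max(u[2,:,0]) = 92.0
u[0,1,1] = 5.0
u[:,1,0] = [22.0, 80.0, -66.0]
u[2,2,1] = 66.0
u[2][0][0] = 92.0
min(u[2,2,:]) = 19.0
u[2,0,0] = 92.0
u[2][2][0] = 19.0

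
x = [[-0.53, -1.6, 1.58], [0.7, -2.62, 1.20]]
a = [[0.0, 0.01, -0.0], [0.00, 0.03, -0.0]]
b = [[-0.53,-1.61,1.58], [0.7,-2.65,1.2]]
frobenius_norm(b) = 3.78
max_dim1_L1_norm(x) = 4.52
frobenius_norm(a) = 0.03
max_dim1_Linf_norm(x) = 2.62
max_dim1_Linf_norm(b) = 2.65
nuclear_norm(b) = 4.68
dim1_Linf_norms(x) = [1.6, 2.62]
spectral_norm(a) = 0.03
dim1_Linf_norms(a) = [0.01, 0.03]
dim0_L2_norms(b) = [0.88, 3.1, 1.98]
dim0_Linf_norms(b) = [0.7, 2.65, 1.58]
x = b + a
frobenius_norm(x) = 3.76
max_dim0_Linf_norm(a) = 0.03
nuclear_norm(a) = 0.03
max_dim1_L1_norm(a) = 0.03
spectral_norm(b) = 3.64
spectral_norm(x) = 3.61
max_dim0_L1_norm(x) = 4.22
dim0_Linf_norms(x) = [0.7, 2.62, 1.58]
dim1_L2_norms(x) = [2.31, 2.97]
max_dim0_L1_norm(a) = 0.04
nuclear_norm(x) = 4.66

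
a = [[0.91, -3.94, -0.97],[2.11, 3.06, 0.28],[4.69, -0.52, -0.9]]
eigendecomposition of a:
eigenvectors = [[0.38+0.44j, 0.38-0.44j, (0.16+0j)], [(0.11-0.38j), (0.11+0.38j), -0.20+0.00j], [(0.71+0j), 0.71-0.00j, (0.97+0j)]]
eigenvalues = [(1.54+3.14j), (1.54-3.14j), (-0+0j)]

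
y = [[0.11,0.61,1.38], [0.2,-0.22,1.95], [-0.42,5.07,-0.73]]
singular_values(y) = [5.18, 2.4, 0.02]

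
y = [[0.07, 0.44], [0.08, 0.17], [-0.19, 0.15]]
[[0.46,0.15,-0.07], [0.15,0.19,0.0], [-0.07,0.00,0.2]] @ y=[[0.06, 0.22], [0.03, 0.1], [-0.04, -0.00]]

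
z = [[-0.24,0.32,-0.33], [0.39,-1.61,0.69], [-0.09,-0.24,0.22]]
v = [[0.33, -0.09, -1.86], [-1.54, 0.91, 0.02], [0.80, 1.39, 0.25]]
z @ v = [[-0.84, -0.15, 0.37], [3.16, -0.54, -0.59], [0.52, 0.1, 0.22]]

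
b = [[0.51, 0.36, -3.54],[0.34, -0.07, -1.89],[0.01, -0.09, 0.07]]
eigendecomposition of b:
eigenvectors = [[-0.91, 0.45, 0.96], [-0.42, 0.87, 0.24], [0.04, 0.19, 0.16]]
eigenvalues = [0.83, -0.31, -0.0]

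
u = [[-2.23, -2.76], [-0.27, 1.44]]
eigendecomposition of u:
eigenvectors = [[-1.00, 0.58], [-0.07, -0.81]]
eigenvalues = [-2.42, 1.63]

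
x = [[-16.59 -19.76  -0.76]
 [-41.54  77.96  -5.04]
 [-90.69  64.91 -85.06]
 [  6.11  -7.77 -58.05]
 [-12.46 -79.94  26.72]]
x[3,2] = -58.05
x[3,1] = -7.77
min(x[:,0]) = -90.69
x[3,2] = -58.05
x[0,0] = -16.59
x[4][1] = -79.94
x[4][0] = -12.46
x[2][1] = 64.91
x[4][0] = -12.46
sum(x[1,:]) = 31.379999999999995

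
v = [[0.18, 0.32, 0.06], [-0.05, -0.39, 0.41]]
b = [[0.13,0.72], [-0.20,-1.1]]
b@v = [[-0.01, -0.24, 0.3], [0.02, 0.37, -0.46]]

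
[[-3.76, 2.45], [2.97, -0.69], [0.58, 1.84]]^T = [[-3.76, 2.97, 0.58],[2.45, -0.69, 1.84]]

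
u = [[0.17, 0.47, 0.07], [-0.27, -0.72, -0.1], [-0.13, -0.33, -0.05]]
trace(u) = -0.60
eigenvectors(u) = [[-0.52+0.00j, 0.71+0.00j, 0.71-0.00j], [(0.78+0j), (-0.3-0.08j), -0.30+0.08j], [0.35+0.00j, (0.25+0.58j), 0.25-0.58j]]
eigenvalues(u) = [(-0.59+0j), (-0.01+0j), (-0.01-0j)]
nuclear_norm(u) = 1.01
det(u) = -0.00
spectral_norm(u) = 0.99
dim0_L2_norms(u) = [0.34, 0.92, 0.13]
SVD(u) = [[-0.51,  -0.68,  -0.53], [0.78,  -0.11,  -0.61], [0.36,  -0.72,  0.59]] @ diag([0.9920726336902528, 0.008244577623422877, 0.00489044197361443]) @ [[-0.35, -0.93, -0.13], [0.94, -0.34, -0.07], [-0.02, 0.15, -0.99]]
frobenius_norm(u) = 0.99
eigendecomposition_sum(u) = [[(0.18-0j), (0.48-0j), (0.07+0j)],[-0.28+0.00j, -0.72+0.00j, (-0.1-0j)],[(-0.13+0j), -0.33+0.00j, (-0.05-0j)]] + [[(-0.01+0j), (-0.01-0j), 0.00+0.00j],[0.00+0.00j, 0j, -0.00-0.00j],[(-0-0.01j), -0.00-0.00j, (-0+0j)]] + [[-0.01-0.00j, (-0.01+0j), -0j], [-0j, -0j, (-0+0j)], [-0.00+0.01j, -0.00+0.00j, -0.00-0.00j]]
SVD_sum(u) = [[0.18, 0.47, 0.07], [-0.27, -0.72, -0.10], [-0.12, -0.33, -0.05]] + [[-0.01, 0.0, 0.00], [-0.00, 0.0, 0.0], [-0.01, 0.00, 0.00]] + [[0.0, -0.00, 0.0], [0.00, -0.00, 0.00], [-0.00, 0.0, -0.0]]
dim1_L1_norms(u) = [0.71, 1.09, 0.51]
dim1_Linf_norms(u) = [0.47, 0.72, 0.33]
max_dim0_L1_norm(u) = 1.52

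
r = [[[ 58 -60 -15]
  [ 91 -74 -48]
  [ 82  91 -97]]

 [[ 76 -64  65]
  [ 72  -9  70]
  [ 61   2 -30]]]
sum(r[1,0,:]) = 77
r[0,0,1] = -60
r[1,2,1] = 2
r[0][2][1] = 91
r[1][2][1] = 2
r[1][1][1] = -9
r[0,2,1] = 91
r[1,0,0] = 76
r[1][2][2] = -30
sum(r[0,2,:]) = 76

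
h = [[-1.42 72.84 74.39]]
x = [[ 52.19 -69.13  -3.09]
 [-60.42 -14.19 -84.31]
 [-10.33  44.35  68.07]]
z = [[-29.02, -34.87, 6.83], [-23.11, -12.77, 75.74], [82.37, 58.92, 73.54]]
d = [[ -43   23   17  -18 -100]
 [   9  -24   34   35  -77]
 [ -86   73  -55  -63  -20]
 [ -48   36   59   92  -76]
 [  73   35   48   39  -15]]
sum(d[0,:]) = -121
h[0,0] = -1.42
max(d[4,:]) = 73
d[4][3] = 39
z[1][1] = -12.77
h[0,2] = 74.39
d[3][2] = 59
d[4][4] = -15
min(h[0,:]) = -1.42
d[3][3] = 92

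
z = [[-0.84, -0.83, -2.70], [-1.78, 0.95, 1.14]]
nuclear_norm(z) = 5.18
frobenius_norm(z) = 3.75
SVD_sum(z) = [[0.07, -1.04, -2.59],  [-0.04, 0.54, 1.35]] + [[-0.91, 0.21, -0.11], [-1.74, 0.41, -0.21]]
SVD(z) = [[-0.89,0.46], [0.46,0.89]] @ diag([3.1496623215875856, 2.0333782874741977]) @ [[-0.02, 0.37, 0.93], [-0.97, 0.23, -0.12]]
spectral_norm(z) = 3.15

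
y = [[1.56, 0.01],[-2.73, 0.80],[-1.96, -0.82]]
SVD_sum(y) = [[1.56, -0.07],[-2.76, 0.12],[-1.92, 0.09]] + [[0.00, 0.08], [0.03, 0.68], [-0.04, -0.91]]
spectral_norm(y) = 3.71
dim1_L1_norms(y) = [1.57, 3.53, 2.78]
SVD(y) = [[-0.42, -0.07], [0.75, -0.60], [0.52, 0.80]] @ diag([3.708559733230517, 1.1345416277339497]) @ [[-1.0, 0.05], [-0.05, -1.00]]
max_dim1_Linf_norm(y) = 2.73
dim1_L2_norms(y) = [1.56, 2.84, 2.12]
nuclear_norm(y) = 4.84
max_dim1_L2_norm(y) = 2.84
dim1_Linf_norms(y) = [1.56, 2.73, 1.96]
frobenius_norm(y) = 3.88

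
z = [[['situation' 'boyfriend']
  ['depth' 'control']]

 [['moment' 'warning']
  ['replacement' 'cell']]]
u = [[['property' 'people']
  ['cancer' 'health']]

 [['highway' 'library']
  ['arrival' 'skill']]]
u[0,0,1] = 'people'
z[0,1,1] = 'control'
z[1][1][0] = 'replacement'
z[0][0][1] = 'boyfriend'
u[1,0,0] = 'highway'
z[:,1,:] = [['depth', 'control'], ['replacement', 'cell']]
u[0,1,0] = 'cancer'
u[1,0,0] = 'highway'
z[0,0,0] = 'situation'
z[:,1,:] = [['depth', 'control'], ['replacement', 'cell']]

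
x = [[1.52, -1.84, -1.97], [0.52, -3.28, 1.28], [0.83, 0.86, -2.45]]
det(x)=-0.002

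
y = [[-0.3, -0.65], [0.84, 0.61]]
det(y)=0.363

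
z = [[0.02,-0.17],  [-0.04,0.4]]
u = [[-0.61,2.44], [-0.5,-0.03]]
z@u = [[0.07, 0.05],[-0.18, -0.11]]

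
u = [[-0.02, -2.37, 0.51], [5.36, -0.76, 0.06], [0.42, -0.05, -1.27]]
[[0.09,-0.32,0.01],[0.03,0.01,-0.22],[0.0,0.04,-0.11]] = u@[[-0.00, 0.02, -0.04], [-0.04, 0.13, 0.01], [-0.0, -0.03, 0.07]]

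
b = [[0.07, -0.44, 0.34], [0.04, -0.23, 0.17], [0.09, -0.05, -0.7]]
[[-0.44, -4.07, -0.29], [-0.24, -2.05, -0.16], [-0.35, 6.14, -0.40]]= b @ [[-3.41, 1.11, -0.19], [0.47, 2.61, 1.00], [0.03, -8.81, 0.48]]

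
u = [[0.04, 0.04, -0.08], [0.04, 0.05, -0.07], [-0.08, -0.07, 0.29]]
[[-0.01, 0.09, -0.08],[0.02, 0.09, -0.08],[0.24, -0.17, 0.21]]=u @ [[0.29, 1.9, 0.05],  [2.26, 0.28, -0.99],  [1.45, 0.01, 0.50]]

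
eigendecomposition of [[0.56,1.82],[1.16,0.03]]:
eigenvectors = [[0.83, -0.72], [0.55, 0.69]]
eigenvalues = [1.77, -1.18]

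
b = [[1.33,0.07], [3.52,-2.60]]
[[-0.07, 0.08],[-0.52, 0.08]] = b @ [[-0.06, 0.06], [0.12, 0.05]]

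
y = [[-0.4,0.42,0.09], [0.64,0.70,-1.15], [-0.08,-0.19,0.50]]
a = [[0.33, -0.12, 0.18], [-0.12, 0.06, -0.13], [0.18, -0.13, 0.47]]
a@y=[[-0.22, 0.02, 0.26], [0.10, 0.02, -0.14], [-0.19, -0.10, 0.4]]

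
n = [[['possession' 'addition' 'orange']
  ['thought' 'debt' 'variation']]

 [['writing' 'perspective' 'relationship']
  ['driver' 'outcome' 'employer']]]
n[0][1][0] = 'thought'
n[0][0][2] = 'orange'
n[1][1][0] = 'driver'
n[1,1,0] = 'driver'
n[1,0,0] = 'writing'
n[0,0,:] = ['possession', 'addition', 'orange']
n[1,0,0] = 'writing'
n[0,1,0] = 'thought'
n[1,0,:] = ['writing', 'perspective', 'relationship']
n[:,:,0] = [['possession', 'thought'], ['writing', 'driver']]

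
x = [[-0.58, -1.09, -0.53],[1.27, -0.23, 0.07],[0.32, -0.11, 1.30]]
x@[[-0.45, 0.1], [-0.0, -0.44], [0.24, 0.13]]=[[0.13, 0.35], [-0.55, 0.24], [0.17, 0.25]]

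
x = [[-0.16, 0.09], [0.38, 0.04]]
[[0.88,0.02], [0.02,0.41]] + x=[[0.72, 0.11], [0.40, 0.45]]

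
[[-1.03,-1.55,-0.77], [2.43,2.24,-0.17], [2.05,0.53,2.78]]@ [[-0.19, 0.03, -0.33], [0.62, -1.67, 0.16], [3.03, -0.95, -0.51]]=[[-3.1, 3.29, 0.48],[0.41, -3.51, -0.36],[8.36, -3.46, -2.01]]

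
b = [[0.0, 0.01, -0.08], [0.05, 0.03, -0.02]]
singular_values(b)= [0.09, 0.05]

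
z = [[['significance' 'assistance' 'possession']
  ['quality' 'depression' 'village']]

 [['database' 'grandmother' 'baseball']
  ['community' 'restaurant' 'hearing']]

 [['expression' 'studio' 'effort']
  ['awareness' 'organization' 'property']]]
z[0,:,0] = ['significance', 'quality']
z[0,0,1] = 'assistance'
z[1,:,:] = [['database', 'grandmother', 'baseball'], ['community', 'restaurant', 'hearing']]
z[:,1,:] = [['quality', 'depression', 'village'], ['community', 'restaurant', 'hearing'], ['awareness', 'organization', 'property']]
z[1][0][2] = 'baseball'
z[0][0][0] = 'significance'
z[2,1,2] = 'property'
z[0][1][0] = 'quality'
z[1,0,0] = 'database'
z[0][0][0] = 'significance'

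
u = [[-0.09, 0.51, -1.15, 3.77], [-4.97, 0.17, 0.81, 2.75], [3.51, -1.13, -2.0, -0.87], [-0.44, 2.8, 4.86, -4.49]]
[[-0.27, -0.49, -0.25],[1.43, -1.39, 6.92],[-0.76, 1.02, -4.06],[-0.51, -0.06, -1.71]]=u @ [[-0.38, 0.16, -1.55], [-0.14, -0.01, -0.47], [-0.16, -0.15, -0.36], [-0.11, -0.17, -0.15]]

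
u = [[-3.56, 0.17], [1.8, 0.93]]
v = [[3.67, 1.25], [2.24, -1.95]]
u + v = [[0.11, 1.42], [4.04, -1.02]]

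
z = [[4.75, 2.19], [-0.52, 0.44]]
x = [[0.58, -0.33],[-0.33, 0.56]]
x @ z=[[2.93, 1.12], [-1.86, -0.48]]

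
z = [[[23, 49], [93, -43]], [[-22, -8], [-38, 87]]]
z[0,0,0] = 23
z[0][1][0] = 93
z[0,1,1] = -43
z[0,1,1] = -43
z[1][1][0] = -38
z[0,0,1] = 49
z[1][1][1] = 87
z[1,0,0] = -22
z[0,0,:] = [23, 49]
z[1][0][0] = -22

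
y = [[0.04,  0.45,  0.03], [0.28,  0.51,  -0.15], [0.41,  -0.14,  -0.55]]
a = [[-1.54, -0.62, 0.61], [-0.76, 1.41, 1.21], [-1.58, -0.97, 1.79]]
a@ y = [[0.01,-1.09,-0.29], [0.86,0.21,-0.90], [0.4,-1.46,-0.89]]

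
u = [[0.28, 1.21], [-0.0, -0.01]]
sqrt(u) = [[0.53+0.00j,(2.21-0.42j)], [(-0+0j),0.00+0.10j]]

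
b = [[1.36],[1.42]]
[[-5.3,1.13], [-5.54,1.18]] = b @ [[-3.9, 0.83]]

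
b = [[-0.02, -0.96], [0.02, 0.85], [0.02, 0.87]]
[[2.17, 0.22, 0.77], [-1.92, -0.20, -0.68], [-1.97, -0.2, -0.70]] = b @ [[-0.06, -2.32, 0.81], [-2.26, -0.18, -0.82]]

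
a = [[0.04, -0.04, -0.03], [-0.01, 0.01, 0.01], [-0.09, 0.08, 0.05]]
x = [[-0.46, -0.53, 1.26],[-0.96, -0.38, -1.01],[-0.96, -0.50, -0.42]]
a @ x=[[0.05, 0.01, 0.1], [-0.01, -0.0, -0.03], [-0.08, -0.01, -0.22]]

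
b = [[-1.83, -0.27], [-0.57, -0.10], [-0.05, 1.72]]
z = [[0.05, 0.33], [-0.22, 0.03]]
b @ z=[[-0.03, -0.61], [-0.01, -0.19], [-0.38, 0.04]]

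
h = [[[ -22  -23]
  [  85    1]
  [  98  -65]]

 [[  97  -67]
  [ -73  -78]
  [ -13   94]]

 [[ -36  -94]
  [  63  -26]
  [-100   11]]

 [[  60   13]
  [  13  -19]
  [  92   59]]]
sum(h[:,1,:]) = -34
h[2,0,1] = -94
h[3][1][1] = -19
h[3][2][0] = 92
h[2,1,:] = [63, -26]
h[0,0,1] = -23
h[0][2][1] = -65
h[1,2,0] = -13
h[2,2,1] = 11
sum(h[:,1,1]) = -122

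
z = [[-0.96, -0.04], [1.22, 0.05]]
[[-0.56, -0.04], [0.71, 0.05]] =z@[[0.58, 0.02], [0.02, 0.56]]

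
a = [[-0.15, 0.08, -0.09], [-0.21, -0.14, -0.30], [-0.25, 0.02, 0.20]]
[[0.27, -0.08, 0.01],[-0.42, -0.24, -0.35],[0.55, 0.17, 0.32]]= a@ [[-1.14, 0.00, -0.36], [2.45, -0.09, 0.7], [1.07, 0.84, 1.09]]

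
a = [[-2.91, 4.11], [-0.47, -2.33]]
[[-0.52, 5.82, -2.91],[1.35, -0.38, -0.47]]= a@[[-0.5, -1.38, 1.00], [-0.48, 0.44, -0.0]]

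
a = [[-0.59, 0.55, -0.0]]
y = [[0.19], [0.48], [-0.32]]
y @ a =[[-0.11, 0.1, 0.0], [-0.28, 0.26, 0.00], [0.19, -0.18, 0.0]]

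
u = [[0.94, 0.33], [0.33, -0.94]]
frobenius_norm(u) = 1.41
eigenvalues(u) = [1.0, -1.0]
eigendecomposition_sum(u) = [[0.97,0.16], [0.16,0.03]] + [[-0.03,0.16], [0.16,-0.97]]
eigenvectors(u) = [[0.99, -0.17], [0.17, 0.99]]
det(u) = -0.99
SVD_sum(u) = [[0.94, 0.00],[0.33, 0.00]] + [[0.0, 0.33], [0.0, -0.94]]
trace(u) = 0.00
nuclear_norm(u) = 1.99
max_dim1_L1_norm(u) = 1.27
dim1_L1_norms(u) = [1.27, 1.27]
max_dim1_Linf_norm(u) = 0.94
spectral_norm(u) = 1.00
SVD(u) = [[-0.94, -0.33], [-0.33, 0.94]] @ diag([0.9962429422585638, 0.9962429422585637]) @ [[-1.0, -0.00],[-0.00, -1.00]]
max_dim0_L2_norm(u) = 1.0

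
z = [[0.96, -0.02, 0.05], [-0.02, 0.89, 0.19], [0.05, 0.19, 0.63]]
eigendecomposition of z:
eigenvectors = [[-0.12, -0.97, 0.22], [-0.46, 0.25, 0.85], [0.88, -0.00, 0.48]]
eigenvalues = [0.52, 0.97, 0.99]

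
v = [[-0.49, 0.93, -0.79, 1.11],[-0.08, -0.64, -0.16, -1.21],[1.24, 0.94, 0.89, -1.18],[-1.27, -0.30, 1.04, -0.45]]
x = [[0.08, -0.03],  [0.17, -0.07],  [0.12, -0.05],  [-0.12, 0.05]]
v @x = [[-0.11,0.04],[0.01,-0.01],[0.51,-0.21],[0.03,-0.02]]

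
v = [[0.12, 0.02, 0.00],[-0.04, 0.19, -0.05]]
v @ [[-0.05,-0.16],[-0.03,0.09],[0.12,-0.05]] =[[-0.01,-0.02], [-0.01,0.03]]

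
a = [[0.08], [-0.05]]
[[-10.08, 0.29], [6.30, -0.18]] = a @ [[-125.99, 3.62]]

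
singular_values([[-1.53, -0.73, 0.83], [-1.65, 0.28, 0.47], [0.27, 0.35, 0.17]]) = [2.46, 0.79, 0.34]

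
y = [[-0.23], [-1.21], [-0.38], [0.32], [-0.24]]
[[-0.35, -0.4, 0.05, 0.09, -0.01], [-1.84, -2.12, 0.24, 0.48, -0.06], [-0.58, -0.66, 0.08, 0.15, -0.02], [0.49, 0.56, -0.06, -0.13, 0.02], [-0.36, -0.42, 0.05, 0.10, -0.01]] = y @ [[1.52, 1.75, -0.2, -0.40, 0.05]]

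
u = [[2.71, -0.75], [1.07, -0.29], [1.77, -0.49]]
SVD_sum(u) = [[2.71, -0.75],  [1.07, -0.30],  [1.77, -0.49]] + [[-0.00, -0.0],[0.0, 0.01],[-0.0, -0.0]]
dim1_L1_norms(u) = [3.46, 1.36, 2.26]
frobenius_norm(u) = 3.54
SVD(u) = [[-0.80, 0.25], [-0.31, -0.95], [-0.52, 0.19]] @ diag([3.536745436717215, 0.005631683581311165]) @ [[-0.96, 0.27],[-0.27, -0.96]]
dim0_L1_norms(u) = [5.55, 1.53]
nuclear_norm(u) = 3.54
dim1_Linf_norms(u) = [2.71, 1.07, 1.77]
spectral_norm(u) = 3.54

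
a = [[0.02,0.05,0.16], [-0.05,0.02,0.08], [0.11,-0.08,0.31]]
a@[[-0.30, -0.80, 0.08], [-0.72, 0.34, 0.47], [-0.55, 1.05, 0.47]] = [[-0.13, 0.17, 0.1], [-0.04, 0.13, 0.04], [-0.15, 0.21, 0.12]]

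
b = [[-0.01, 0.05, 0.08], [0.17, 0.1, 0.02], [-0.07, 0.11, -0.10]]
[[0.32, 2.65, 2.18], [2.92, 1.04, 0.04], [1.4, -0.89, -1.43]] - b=[[0.33, 2.60, 2.1],  [2.75, 0.94, 0.02],  [1.47, -1.00, -1.33]]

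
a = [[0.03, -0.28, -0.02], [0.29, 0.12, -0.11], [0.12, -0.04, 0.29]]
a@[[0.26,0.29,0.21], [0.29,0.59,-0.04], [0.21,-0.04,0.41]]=[[-0.08,  -0.16,  0.01], [0.09,  0.16,  0.01], [0.08,  -0.00,  0.15]]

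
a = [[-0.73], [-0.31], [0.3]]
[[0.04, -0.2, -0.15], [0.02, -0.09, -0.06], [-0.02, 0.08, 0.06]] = a @[[-0.05, 0.28, 0.2]]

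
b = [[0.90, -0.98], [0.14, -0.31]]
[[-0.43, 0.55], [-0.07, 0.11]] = b @ [[-0.44, 0.4], [0.03, -0.19]]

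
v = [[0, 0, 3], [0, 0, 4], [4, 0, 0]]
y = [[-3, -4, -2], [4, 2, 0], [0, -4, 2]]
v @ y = [[0, -12, 6], [0, -16, 8], [-12, -16, -8]]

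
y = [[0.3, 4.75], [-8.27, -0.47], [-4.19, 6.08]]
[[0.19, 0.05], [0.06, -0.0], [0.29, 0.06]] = y @ [[-0.01,-0.0], [0.04,0.01]]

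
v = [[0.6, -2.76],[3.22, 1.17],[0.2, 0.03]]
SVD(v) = [[0.29, 0.96], [-0.95, 0.29], [-0.05, 0.03]] @ diag([3.4892600505890647, 2.753336938945758]) @ [[-0.83,-0.55], [0.55,-0.83]]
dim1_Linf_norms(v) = [2.76, 3.22, 0.2]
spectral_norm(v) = 3.49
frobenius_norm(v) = 4.44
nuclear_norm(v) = 6.24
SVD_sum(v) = [[-0.86, -0.57], [2.77, 1.84], [0.15, 0.1]] + [[1.46,-2.19], [0.45,-0.67], [0.05,-0.07]]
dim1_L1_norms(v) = [3.36, 4.39, 0.23]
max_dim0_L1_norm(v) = 4.02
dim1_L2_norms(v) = [2.82, 3.43, 0.2]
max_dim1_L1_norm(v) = 4.39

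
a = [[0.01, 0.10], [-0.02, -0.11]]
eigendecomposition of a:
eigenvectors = [[0.98,  -0.71], [-0.20,  0.71]]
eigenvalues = [-0.01, -0.09]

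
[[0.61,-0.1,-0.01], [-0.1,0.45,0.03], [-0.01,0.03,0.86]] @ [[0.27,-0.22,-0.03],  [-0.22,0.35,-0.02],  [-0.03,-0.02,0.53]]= [[0.19, -0.17, -0.02], [-0.13, 0.18, 0.01], [-0.04, -0.00, 0.46]]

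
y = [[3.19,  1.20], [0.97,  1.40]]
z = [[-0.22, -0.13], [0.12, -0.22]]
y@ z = [[-0.56, -0.68], [-0.05, -0.43]]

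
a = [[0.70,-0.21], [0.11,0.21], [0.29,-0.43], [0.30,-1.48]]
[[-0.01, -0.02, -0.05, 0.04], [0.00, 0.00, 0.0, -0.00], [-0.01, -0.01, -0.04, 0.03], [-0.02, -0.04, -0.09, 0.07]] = a @ [[-0.01, -0.02, -0.05, 0.04], [0.01, 0.02, 0.05, -0.04]]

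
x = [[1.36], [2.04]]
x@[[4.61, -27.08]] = [[6.27, -36.83], [9.40, -55.24]]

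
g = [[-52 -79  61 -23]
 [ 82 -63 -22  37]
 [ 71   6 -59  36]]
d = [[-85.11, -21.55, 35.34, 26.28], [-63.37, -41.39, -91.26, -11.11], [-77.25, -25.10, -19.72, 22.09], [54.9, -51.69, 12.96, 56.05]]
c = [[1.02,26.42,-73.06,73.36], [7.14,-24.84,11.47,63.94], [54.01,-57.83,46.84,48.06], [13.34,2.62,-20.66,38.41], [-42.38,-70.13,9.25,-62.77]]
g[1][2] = -22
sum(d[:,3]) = 93.31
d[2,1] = -25.1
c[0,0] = 1.02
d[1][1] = -41.39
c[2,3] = 48.06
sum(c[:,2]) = -26.159999999999997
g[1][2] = -22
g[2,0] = 71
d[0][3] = 26.28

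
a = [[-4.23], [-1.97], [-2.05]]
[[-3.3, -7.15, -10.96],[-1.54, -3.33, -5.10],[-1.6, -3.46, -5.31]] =a @ [[0.78, 1.69, 2.59]]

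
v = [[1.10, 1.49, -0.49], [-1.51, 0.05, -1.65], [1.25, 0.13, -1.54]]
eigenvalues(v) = [(0.66+1.79j), (0.66-1.79j), (-1.72+0j)]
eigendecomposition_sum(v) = [[0.60+0.73j, (0.71-0.23j), (-0.4+0.33j)],  [-0.93+0.55j, (0.13+0.84j), (-0.3-0.51j)],  [0.39+0.13j, (0.21-0.25j), -0.07+0.21j]] + [[0.60-0.73j, 0.71+0.23j, (-0.4-0.33j)], [-0.93-0.55j, (0.13-0.84j), -0.30+0.51j], [0.39-0.13j, 0.21+0.25j, (-0.07-0.21j)]] + [[(-0.1-0j), 0.06-0.00j, (0.31-0j)],  [0.35+0.00j, -0.22+0.00j, -1.04+0.00j],  [0.47+0.00j, -0.29+0.00j, -1.40+0.00j]]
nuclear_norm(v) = 5.87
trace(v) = -0.39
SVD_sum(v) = [[1.21, 0.78, -0.94], [-0.10, -0.06, 0.08], [1.26, 0.81, -0.97]] + [[0.20, 0.02, 0.28], [-1.29, -0.14, -1.79], [-0.30, -0.03, -0.41]] + [[-0.31, 0.69, 0.17], [-0.11, 0.25, 0.06], [0.29, -0.65, -0.16]]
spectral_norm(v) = 2.48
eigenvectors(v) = [[0.10+0.63j, 0.10-0.63j, -0.17+0.00j], [-0.72+0.00j, -0.72-0.00j, (0.59+0j)], [0.18+0.21j, (0.18-0.21j), (0.79+0j)]]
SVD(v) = [[-0.69, 0.15, -0.71], [0.06, -0.96, -0.26], [-0.72, -0.22, 0.66]] @ diag([2.478140788782273, 2.296867581830987, 1.099780679275398]) @ [[-0.71, -0.45, 0.55], [0.58, 0.06, 0.81], [0.4, -0.89, -0.22]]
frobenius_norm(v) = 3.55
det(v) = -6.26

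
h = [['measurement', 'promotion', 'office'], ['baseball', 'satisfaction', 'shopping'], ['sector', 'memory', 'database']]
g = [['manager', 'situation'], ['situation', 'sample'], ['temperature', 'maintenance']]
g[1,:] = ['situation', 'sample']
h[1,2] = 'shopping'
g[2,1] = 'maintenance'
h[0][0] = 'measurement'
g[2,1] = 'maintenance'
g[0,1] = 'situation'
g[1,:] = ['situation', 'sample']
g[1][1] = 'sample'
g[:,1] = ['situation', 'sample', 'maintenance']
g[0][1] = 'situation'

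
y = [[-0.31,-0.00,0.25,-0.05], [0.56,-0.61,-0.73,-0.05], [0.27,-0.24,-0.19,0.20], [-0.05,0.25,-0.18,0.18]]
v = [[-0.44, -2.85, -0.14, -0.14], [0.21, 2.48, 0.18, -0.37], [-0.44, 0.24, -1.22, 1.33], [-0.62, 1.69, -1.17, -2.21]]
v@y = [[-1.49, 1.74, 2.02, 0.11],[1.39, -1.65, -1.73, -0.17],[-0.13, 0.48, -0.29, 0.01],[0.93, -1.3, -0.77, -0.69]]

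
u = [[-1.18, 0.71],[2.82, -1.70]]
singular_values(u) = [3.57, 0.0]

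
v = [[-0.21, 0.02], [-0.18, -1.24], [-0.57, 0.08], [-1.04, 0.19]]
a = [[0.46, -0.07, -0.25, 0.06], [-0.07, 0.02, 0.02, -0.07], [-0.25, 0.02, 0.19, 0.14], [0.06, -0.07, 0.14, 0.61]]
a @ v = [[-0.0, 0.09], [0.07, -0.04], [-0.20, 0.01], [-0.71, 0.22]]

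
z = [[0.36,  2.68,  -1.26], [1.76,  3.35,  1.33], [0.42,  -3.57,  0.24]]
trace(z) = 3.95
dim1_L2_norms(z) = [2.98, 4.01, 3.6]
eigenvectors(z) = [[-0.62+0.00j, (-0.31+0.56j), (-0.31-0.56j)], [-0.61+0.00j, 0.02-0.28j, (0.02+0.28j)], [(0.5+0j), (0.72+0j), (0.72-0j)]]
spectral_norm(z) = 5.67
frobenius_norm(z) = 6.16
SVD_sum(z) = [[0.49, 2.63, 0.05], [0.67, 3.58, 0.07], [-0.63, -3.37, -0.07]] + [[-0.67, 0.14, -0.89], [1.00, -0.22, 1.32], [0.54, -0.12, 0.71]] + [[0.54, -0.09, -0.42], [0.09, -0.01, -0.07], [0.51, -0.09, -0.40]]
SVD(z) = [[-0.47, 0.51, 0.72], [-0.64, -0.76, 0.12], [0.60, -0.41, 0.68]] @ diag([5.671120315970867, 2.209130624003911, 0.9620999157418975]) @ [[-0.18, -0.98, -0.02], [-0.60, 0.13, -0.79], [0.78, -0.13, -0.61]]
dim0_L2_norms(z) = [1.84, 5.58, 1.85]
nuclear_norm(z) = 8.84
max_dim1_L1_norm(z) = 6.44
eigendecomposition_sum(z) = [[1.51+0.00j,(3.02+0j),(0.56+0j)], [1.49+0.00j,(2.98+0j),0.55+0.00j], [(-1.23+0j),-2.47-0.00j,(-0.46-0j)]] + [[(-0.58+0.53j), (-0.17-0.65j), (-0.91-0.14j)], [0.14-0.32j, 0.19+0.23j, (0.39-0.11j)], [0.83+0.28j, (-0.55+0.52j), (0.35+0.97j)]] + [[-0.58-0.53j, -0.17+0.65j, -0.91+0.14j], [(0.14+0.32j), (0.19-0.23j), 0.39+0.11j], [(0.83-0.28j), -0.55-0.52j, (0.35-0.97j)]]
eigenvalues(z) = [(4.03+0j), (-0.04+1.73j), (-0.04-1.73j)]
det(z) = 12.05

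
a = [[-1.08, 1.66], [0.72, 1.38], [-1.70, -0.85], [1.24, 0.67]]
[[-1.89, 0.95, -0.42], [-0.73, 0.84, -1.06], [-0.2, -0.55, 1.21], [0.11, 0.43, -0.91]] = a@ [[0.52, 0.03, -0.44], [-0.80, 0.59, -0.54]]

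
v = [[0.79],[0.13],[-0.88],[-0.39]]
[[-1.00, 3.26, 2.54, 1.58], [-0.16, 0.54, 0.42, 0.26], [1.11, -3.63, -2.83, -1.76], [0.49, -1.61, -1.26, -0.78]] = v @ [[-1.26, 4.13, 3.22, 2.0]]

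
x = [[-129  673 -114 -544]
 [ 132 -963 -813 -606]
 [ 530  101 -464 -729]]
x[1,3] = -606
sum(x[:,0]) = 533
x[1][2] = -813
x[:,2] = [-114, -813, -464]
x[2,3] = -729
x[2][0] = 530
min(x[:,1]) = -963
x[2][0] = 530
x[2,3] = -729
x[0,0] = -129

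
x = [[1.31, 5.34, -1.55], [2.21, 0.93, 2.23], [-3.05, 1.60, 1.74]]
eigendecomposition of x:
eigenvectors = [[0.68+0.00j, (0.5+0.41j), 0.50-0.41j], [-0.53+0.00j, -0.04+0.31j, (-0.04-0.31j)], [(0.51+0j), -0.70+0.00j, (-0.7-0j)]]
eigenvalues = [(-4.02+0j), (4+1.1j), (4-1.1j)]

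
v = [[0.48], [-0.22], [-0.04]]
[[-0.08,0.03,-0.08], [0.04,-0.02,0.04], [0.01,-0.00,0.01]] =v @ [[-0.16, 0.07, -0.17]]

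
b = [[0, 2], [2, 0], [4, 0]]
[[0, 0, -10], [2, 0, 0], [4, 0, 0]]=b @ [[1, 0, 0], [0, 0, -5]]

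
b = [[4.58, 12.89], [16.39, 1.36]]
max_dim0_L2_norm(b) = 17.02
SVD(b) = [[-0.54, -0.84], [-0.84, 0.54]] @ diag([18.17549272036146, 11.281031175033936]) @ [[-0.89, -0.45], [0.45, -0.89]]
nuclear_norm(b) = 29.46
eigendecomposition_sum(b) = [[9.77, 7.75], [9.86, 7.83]] + [[-5.19, 5.14],[6.53, -6.47]]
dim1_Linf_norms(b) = [12.89, 16.39]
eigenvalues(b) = [17.59, -11.65]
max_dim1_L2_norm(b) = 16.45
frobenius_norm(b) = 21.39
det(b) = -205.04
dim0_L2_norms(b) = [17.02, 12.96]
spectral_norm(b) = 18.18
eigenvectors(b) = [[0.70, -0.62], [0.71, 0.78]]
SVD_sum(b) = [[8.82, 4.42], [13.65, 6.84]] + [[-4.24, 8.47], [2.74, -5.48]]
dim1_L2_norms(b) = [13.68, 16.45]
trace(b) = 5.94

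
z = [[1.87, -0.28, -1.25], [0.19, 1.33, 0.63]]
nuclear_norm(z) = 3.72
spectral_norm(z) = 2.31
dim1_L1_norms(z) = [3.4, 2.15]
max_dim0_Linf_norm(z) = 1.87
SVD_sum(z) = [[1.71, -0.58, -1.32],  [-0.44, 0.15, 0.34]] + [[0.16, 0.3, 0.07], [0.63, 1.18, 0.29]]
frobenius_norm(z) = 2.71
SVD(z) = [[-0.97, 0.25], [0.25, 0.97]] @ diag([2.3116757410850735, 1.412747418358561]) @ [[-0.76, 0.26, 0.59], [0.46, 0.86, 0.21]]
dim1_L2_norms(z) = [2.27, 1.48]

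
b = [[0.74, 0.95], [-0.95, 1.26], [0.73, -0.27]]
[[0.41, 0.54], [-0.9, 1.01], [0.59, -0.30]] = b @ [[0.75, -0.15], [-0.15, 0.69]]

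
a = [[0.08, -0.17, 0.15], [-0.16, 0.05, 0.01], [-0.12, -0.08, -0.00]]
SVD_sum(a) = [[0.14,  -0.15,  0.11], [-0.07,  0.08,  -0.06], [-0.01,  0.01,  -0.01]] + [[-0.06, -0.03, 0.02], [-0.09, -0.05, 0.04], [-0.11, -0.07, 0.04]] + [[-0.0,0.01,0.02], [-0.00,0.03,0.03], [0.0,-0.03,-0.03]]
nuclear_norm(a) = 0.51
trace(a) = 0.13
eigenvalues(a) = [(0.22+0j), (-0.04+0.11j), (-0.04-0.11j)]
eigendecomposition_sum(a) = [[0.10-0.00j, (-0.13-0j), 0.06+0.00j],  [(-0.1+0j), 0.13+0.00j, (-0.06-0j)],  [-0.02+0.00j, (0.03+0j), (-0.01-0j)]] + [[-0.01+0.03j, -0.02+0.03j, 0.04-0.00j], [-0.03+0.02j, (-0.04+0.01j), 0.04+0.03j], [(-0.05-0.01j), (-0.05-0.03j), 0.01+0.07j]] + [[(-0.01-0.03j), -0.02-0.03j, 0.04+0.00j], [-0.03-0.02j, (-0.04-0.01j), 0.04-0.03j], [-0.05+0.01j, (-0.05+0.03j), 0.01-0.07j]]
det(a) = 0.00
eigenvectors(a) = [[(-0.71+0j),(0.02-0.45j),0.02+0.45j], [0.69+0.00j,0.37-0.34j,0.37+0.34j], [(0.14+0j),0.74+0.00j,(0.74-0j)]]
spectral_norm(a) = 0.26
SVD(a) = [[-0.88, -0.37, -0.30], [0.47, -0.58, -0.67], [0.08, -0.73, 0.68]] @ diag([0.2607037151719246, 0.1865534642780659, 0.06349313239562535]) @ [[-0.59, 0.64, -0.49],[0.81, 0.49, -0.33],[0.03, -0.59, -0.81]]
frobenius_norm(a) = 0.33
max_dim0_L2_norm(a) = 0.22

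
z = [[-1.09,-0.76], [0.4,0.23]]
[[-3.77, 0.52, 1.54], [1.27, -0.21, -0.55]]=z @[[1.82, -0.69, -1.27], [2.35, 0.30, -0.2]]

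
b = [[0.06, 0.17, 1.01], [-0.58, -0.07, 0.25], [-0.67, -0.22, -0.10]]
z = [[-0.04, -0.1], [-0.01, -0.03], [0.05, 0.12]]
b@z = [[0.05, 0.11], [0.04, 0.09], [0.02, 0.06]]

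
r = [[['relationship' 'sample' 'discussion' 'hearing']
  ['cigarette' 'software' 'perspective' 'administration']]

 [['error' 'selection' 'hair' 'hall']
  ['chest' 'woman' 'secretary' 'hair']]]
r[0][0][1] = 'sample'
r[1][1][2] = 'secretary'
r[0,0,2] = 'discussion'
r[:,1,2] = ['perspective', 'secretary']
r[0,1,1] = 'software'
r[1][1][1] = 'woman'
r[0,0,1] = 'sample'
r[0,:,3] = ['hearing', 'administration']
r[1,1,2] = 'secretary'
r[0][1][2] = 'perspective'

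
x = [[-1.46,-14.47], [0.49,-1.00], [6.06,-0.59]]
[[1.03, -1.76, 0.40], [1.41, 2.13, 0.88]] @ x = [[0.06,-13.38], [4.32,-23.05]]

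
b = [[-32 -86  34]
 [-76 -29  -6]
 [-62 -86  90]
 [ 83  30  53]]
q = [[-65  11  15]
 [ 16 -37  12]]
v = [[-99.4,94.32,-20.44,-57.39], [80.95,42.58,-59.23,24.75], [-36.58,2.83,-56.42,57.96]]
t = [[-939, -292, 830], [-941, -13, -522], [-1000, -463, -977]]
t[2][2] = -977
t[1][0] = -941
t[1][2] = -522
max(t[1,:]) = -13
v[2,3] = 57.96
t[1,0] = -941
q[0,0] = -65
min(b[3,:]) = 30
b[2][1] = -86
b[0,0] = -32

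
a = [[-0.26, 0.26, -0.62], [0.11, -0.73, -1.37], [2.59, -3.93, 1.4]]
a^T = [[-0.26, 0.11, 2.59], [0.26, -0.73, -3.93], [-0.62, -1.37, 1.4]]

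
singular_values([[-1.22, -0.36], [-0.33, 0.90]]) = [1.28, 0.95]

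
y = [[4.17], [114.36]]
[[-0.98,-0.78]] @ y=[[-93.29]]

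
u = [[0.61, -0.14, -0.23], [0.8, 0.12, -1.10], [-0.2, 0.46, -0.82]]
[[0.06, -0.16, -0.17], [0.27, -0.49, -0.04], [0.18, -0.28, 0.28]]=u @ [[-0.04, -0.29, -0.22], [-0.15, -0.4, 0.38], [-0.29, 0.19, -0.08]]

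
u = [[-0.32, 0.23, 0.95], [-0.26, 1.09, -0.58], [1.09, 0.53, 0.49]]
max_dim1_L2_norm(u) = 1.31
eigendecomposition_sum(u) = [[-0.70-0.00j, -0.03-0.00j, (0.43-0j)], [0.05+0.00j, 0.00+0.00j, (-0.03+0j)], [(0.49+0j), 0.02+0.00j, -0.31+0.00j]] + [[0.19+0.05j, 0.13-0.29j, 0.26+0.10j], [(-0.15+0.36j), (0.54+0.34j), (-0.27+0.48j)], [0.30+0.11j, (0.25-0.45j), (0.4+0.2j)]] + [[0.19-0.05j, 0.13+0.29j, (0.26-0.1j)],[-0.15-0.36j, (0.54-0.34j), (-0.27-0.48j)],[(0.3-0.11j), (0.25+0.45j), (0.4-0.2j)]]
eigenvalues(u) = [(-1.01+0j), (1.13+0.6j), (1.13-0.6j)]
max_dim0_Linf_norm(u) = 1.09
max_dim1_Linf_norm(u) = 1.09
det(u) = -1.64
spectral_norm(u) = 1.34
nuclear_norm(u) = 3.58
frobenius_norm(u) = 2.09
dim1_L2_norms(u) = [1.03, 1.26, 1.31]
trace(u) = 1.26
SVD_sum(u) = [[0.34, 0.07, 0.36], [-0.3, -0.06, -0.32], [0.79, 0.16, 0.84]] + [[-0.04,-0.19,0.08], [0.24,1.04,-0.42], [0.11,0.48,-0.2]] + [[-0.61, 0.35, 0.51], [-0.20, 0.11, 0.17], [0.19, -0.11, -0.16]]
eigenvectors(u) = [[(0.82+0j), -0.05-0.36j, -0.05+0.36j], [-0.06+0.00j, 0.73+0.00j, 0.73-0.00j], [(-0.57+0j), (-0.03-0.58j), (-0.03+0.58j)]]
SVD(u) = [[0.37, -0.16, -0.91],[-0.33, 0.89, -0.3],[0.87, 0.42, 0.28]] @ diag([1.3445316777535652, 1.279308322821038, 0.9563497177696069]) @ [[0.68, 0.13, 0.72], [0.21, 0.9, -0.37], [0.7, -0.4, -0.58]]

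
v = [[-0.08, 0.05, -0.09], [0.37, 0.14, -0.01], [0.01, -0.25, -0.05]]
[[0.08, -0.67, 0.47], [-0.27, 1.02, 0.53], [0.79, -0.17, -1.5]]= v@[[0.19,2.95,-0.92], [-2.64,-0.14,6.15], [-2.5,4.73,-0.96]]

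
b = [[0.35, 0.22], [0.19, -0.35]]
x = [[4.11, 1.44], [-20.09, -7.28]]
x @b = [[1.71, 0.4],[-8.41, -1.87]]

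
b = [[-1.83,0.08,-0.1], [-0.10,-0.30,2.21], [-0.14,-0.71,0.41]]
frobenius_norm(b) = 3.01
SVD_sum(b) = [[0.0, 0.01, -0.03], [-0.11, -0.45, 2.18], [-0.03, -0.11, 0.54]] + [[-1.83, 0.04, -0.08], [0.00, -0.0, 0.0], [-0.11, 0.0, -0.00]] + [[0.00,0.04,0.01], [0.0,0.15,0.03], [-0.01,-0.60,-0.12]]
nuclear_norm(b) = 4.77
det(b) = -2.67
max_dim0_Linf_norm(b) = 2.21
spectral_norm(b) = 2.29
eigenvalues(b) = [(-1.84+0j), (0.06+1.2j), (0.06-1.2j)]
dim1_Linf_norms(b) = [1.83, 2.21, 0.71]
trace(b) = -1.72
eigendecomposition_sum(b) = [[-1.83+0.00j, 0.04+0.00j, -0.12-0.00j], [(0.03-0j), -0.00-0.00j, 0.00+0.00j], [-0.10+0.00j, 0j, -0.01-0.00j]] + [[-0.00+0.00j, (0.02+0.01j), 0.01-0.04j], [-0.07+0.01j, -0.15+0.61j, (1.1-0.05j)], [-0.02-0.03j, -0.36+0.02j, (0.21+0.59j)]] + [[-0.00-0.00j, 0.02-0.01j, (0.01+0.04j)], [-0.07-0.01j, -0.15-0.61j, 1.10+0.05j], [-0.02+0.03j, -0.36-0.02j, (0.21-0.59j)]]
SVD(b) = [[0.01, 1.0, -0.06], [-0.97, -0.00, -0.24], [-0.24, 0.06, 0.97]] @ diag([2.2945836369904224, 1.8370195250632817, 0.6335970307633079]) @ [[0.05, 0.20, -0.98], [-1.0, 0.02, -0.04], [-0.01, -0.98, -0.20]]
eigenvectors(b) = [[-1.00+0.00j, -0.01+0.03j, -0.01-0.03j], [(0.02+0j), (-0.87+0j), (-0.87-0j)], [-0.06+0.00j, -0.14-0.47j, (-0.14+0.47j)]]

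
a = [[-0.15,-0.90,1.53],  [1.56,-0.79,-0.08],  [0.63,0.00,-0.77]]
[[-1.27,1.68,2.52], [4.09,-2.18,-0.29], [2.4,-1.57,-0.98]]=a@ [[1.47, -1.44, -1.34],[-2.08, -0.17, -2.29],[-1.91, 0.86, 0.17]]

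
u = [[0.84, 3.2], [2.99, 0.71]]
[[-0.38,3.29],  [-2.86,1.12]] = u @ [[-0.99, 0.14],[0.14, 0.99]]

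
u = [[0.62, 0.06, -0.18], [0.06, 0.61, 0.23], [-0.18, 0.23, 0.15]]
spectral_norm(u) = 0.71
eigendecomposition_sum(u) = [[-0.0, 0.0, -0.00], [0.00, -0.0, 0.0], [-0.0, 0.00, -0.00]] + [[0.53, 0.26, -0.07], [0.26, 0.13, -0.03], [-0.07, -0.03, 0.01]] + [[0.09, -0.2, -0.11], [-0.20, 0.48, 0.26], [-0.11, 0.26, 0.14]]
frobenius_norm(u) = 0.98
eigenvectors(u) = [[-0.29, 0.89, -0.35], [0.36, 0.44, 0.82], [-0.89, -0.11, 0.45]]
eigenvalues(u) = [-0.0, 0.67, 0.71]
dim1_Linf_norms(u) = [0.62, 0.61, 0.23]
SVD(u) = [[0.35, 0.89, 0.29], [-0.82, 0.44, -0.36], [-0.45, -0.11, 0.89]] @ diag([0.7103364180785839, 0.6724688125351919, 0.002805230613775623]) @ [[0.35, -0.82, -0.45], [0.89, 0.44, -0.11], [-0.29, 0.36, -0.89]]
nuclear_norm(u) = 1.39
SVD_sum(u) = [[0.09,-0.2,-0.11], [-0.20,0.48,0.26], [-0.11,0.26,0.14]] + [[0.53, 0.26, -0.07],[0.26, 0.13, -0.03],[-0.07, -0.03, 0.01]] + [[-0.00, 0.00, -0.0], [0.00, -0.0, 0.0], [-0.00, 0.0, -0.0]]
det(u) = -0.00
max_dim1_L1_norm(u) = 0.9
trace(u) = 1.38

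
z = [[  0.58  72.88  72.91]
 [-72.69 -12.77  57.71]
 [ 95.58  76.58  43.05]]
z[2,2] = 43.05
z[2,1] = 76.58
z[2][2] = 43.05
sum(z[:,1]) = 136.69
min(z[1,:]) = -72.69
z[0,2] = 72.91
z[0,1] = 72.88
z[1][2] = 57.71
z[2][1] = 76.58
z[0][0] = 0.58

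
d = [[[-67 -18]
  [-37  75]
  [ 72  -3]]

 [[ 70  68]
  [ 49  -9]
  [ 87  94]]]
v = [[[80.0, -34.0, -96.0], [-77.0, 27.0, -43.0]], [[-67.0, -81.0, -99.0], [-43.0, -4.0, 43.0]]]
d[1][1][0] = 49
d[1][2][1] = 94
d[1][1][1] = -9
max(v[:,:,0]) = 80.0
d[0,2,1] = -3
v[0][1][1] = 27.0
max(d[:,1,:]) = 75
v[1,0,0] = -67.0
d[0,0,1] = -18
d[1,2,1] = 94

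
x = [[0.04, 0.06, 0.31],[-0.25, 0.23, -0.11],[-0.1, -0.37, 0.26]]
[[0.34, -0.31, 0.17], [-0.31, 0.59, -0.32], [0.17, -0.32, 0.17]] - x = [[0.30, -0.37, -0.14], [-0.06, 0.36, -0.21], [0.27, 0.05, -0.09]]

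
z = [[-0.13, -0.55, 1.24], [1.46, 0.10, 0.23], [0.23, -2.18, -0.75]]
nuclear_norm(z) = 5.16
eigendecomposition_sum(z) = [[0.21+0.52j, -0.53+0.41j, (0.34+0.18j)], [(0.57-0.01j), (0.2+0.64j), 0.28-0.25j], [-0.31+0.51j, (-0.69-0.18j), (0.07+0.4j)]] + [[(0.21-0.52j), -0.53-0.41j, 0.34-0.18j], [(0.57+0.01j), 0.20-0.64j, (0.28+0.25j)], [(-0.31-0.51j), -0.69+0.18j, 0.07-0.40j]] + [[-0.54+0.00j, 0.51+0.00j, 0.57+0.00j], [0.33-0.00j, -0.31-0.00j, (-0.34-0j)], [(0.85-0j), (-0.8-0j), (-0.88-0j)]]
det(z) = -4.66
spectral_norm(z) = 2.32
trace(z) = -0.78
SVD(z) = [[0.07, 0.12, -0.99],[-0.02, 0.99, 0.12],[1.0, 0.01, 0.07]] @ diag([2.320528265310248, 1.4829233457223403, 1.3547645258892311]) @ [[0.08, -0.95, -0.29], [0.97, 0.01, 0.25], [0.24, 0.30, -0.92]]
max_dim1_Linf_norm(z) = 2.18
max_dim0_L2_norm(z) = 2.25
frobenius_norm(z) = 3.07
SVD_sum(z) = [[0.01, -0.15, -0.05], [-0.00, 0.04, 0.01], [0.2, -2.21, -0.67]] + [[0.18, 0.00, 0.05],[1.42, 0.01, 0.37],[0.01, 0.0, 0.00]] + [[-0.32, -0.4, 1.24], [0.04, 0.05, -0.15], [0.02, 0.03, -0.09]]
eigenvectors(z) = [[0.34-0.45j, 0.34+0.45j, -0.51+0.00j], [(-0.3-0.48j), -0.30+0.48j, 0.31+0.00j], [(0.6+0j), (0.6-0j), 0.80+0.00j]]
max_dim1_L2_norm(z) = 2.32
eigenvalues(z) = [(0.48+1.57j), (0.48-1.57j), (-1.74+0j)]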